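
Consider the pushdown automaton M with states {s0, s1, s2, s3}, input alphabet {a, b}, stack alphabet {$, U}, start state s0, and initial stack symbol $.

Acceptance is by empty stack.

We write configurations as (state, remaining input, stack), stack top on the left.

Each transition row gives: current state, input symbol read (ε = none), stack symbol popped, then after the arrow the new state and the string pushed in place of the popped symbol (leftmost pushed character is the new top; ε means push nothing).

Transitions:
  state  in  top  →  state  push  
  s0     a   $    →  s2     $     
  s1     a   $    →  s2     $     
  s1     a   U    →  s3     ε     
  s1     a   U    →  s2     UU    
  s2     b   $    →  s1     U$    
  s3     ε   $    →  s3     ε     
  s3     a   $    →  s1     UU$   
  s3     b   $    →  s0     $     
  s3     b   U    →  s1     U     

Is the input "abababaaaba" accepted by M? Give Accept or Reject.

One accepting computation: (s0, abababaaaba, $) ⊢ (s2, bababaaaba, $) ⊢ (s1, ababaaaba, U$) ⊢ (s3, babaaaba, $) ⊢ (s0, abaaaba, $) ⊢ (s2, baaaba, $) ⊢ (s1, aaaba, U$) ⊢ (s3, aaba, $) ⊢ (s1, aba, UU$) ⊢ (s3, ba, U$) ⊢ (s1, a, U$) ⊢ (s3, ε, $) ⊢ (s3, ε, ε)
All input consumed and the stack is empty.

Accept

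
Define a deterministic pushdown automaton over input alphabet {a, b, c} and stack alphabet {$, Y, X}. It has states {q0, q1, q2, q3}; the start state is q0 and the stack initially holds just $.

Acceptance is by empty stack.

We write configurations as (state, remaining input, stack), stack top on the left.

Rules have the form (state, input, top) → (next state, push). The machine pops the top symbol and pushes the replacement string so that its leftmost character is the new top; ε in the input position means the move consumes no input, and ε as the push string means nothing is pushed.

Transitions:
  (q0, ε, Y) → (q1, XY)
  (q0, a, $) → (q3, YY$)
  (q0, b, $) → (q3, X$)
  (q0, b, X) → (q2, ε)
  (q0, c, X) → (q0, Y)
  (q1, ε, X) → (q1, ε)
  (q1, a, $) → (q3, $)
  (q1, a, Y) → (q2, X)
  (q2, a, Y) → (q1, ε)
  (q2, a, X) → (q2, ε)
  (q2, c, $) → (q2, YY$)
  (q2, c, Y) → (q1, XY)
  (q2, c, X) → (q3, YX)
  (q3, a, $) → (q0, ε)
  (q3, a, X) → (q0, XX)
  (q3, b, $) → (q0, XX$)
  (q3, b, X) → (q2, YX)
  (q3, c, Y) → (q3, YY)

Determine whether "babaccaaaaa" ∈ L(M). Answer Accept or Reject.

Accept

(q0, babaccaaaaa, $)
  read b, top $: go to q3, push X$ → (q3, abaccaaaaa, X$)
  read a, top X: go to q0, push XX → (q0, baccaaaaa, XX$)
  read b, top X: go to q2, push ε → (q2, accaaaaa, X$)
  read a, top X: go to q2, push ε → (q2, ccaaaaa, $)
  read c, top $: go to q2, push YY$ → (q2, caaaaa, YY$)
  read c, top Y: go to q1, push XY → (q1, aaaaa, XYY$)
  ε-move, top X: go to q1, push ε → (q1, aaaaa, YY$)
  read a, top Y: go to q2, push X → (q2, aaaa, XY$)
  read a, top X: go to q2, push ε → (q2, aaa, Y$)
  read a, top Y: go to q1, push ε → (q1, aa, $)
  read a, top $: go to q3, push $ → (q3, a, $)
  read a, top $: go to q0, push ε → (q0, ε, ε)
All input consumed and the stack is empty.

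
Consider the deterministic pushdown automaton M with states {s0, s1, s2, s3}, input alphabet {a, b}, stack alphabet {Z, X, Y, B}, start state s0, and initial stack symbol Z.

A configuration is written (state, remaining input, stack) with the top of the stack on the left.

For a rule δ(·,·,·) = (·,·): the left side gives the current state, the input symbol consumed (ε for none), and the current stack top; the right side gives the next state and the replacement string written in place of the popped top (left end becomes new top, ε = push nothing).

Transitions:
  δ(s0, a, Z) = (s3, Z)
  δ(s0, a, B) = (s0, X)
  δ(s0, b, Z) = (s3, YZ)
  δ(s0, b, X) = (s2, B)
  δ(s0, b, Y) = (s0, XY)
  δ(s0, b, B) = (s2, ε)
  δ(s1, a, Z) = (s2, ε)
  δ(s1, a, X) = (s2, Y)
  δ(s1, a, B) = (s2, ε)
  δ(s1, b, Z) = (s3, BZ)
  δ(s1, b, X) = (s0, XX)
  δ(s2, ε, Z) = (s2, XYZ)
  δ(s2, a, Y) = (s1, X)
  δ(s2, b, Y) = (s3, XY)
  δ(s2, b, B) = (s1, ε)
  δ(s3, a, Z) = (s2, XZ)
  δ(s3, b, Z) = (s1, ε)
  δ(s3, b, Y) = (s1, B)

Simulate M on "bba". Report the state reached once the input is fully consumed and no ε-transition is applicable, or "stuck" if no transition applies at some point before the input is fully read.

s2

(s0, bba, Z)
  read b, top Z: go to s3, push YZ → (s3, ba, YZ)
  read b, top Y: go to s1, push B → (s1, a, BZ)
  read a, top B: go to s2, push ε → (s2, ε, Z)
  ε-move, top Z: go to s2, push XYZ → (s2, ε, XYZ)
All input consumed; M is in state s2.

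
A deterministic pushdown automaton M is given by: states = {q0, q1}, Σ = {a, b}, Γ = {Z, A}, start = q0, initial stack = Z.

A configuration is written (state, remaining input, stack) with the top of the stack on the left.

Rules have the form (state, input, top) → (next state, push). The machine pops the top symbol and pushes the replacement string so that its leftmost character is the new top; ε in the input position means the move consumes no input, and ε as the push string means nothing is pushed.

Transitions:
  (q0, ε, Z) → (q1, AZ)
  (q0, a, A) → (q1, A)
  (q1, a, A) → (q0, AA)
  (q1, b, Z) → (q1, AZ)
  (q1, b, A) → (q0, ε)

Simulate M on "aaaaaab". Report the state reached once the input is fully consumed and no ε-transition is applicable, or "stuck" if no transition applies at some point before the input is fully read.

(q0, aaaaaab, Z)
  ε-move, top Z: go to q1, push AZ → (q1, aaaaaab, AZ)
  read a, top A: go to q0, push AA → (q0, aaaaab, AAZ)
  read a, top A: go to q1, push A → (q1, aaaab, AAZ)
  read a, top A: go to q0, push AA → (q0, aaab, AAAZ)
  read a, top A: go to q1, push A → (q1, aab, AAAZ)
  read a, top A: go to q0, push AA → (q0, ab, AAAAZ)
  read a, top A: go to q1, push A → (q1, b, AAAAZ)
  read b, top A: go to q0, push ε → (q0, ε, AAAZ)
All input consumed; M is in state q0.

q0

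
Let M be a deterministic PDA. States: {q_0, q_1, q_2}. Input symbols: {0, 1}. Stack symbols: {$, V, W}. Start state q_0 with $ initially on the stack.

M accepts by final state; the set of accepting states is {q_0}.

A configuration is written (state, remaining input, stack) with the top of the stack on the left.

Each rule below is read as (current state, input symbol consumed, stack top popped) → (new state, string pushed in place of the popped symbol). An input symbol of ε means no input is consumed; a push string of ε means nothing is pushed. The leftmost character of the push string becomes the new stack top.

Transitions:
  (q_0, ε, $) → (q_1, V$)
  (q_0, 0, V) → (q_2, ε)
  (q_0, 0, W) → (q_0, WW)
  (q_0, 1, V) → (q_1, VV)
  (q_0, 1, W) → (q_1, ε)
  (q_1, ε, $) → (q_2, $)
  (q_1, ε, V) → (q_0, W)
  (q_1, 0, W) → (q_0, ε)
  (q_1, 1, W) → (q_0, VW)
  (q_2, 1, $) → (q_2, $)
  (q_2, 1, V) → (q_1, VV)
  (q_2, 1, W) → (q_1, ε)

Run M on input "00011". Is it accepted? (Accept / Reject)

(q_0, 00011, $)
  ε-move, top $: go to q_1, push V$ → (q_1, 00011, V$)
  ε-move, top V: go to q_0, push W → (q_0, 00011, W$)
  read 0, top W: go to q_0, push WW → (q_0, 0011, WW$)
  read 0, top W: go to q_0, push WW → (q_0, 011, WWW$)
  read 0, top W: go to q_0, push WW → (q_0, 11, WWWW$)
  read 1, top W: go to q_1, push ε → (q_1, 1, WWW$)
  read 1, top W: go to q_0, push VW → (q_0, ε, VWWW$)
All input consumed; state q_0 ∈ F.

Accept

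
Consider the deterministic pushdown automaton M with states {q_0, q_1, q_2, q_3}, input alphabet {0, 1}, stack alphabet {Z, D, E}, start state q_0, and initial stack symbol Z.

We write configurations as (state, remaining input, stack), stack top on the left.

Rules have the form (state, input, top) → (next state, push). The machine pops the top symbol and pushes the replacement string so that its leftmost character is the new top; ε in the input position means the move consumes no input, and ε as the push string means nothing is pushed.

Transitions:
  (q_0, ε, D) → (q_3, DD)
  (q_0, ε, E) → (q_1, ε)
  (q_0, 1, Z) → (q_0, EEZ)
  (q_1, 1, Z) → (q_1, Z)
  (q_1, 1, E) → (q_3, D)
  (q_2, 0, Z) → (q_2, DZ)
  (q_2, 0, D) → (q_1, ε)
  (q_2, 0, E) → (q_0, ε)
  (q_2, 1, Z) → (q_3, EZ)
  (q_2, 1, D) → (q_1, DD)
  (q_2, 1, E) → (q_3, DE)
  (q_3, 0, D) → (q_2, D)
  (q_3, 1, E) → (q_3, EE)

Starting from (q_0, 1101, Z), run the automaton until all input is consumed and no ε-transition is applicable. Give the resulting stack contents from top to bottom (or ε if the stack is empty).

DDZ

(q_0, 1101, Z) ⊢ (q_0, 101, EEZ) ⊢ (q_1, 101, EZ) ⊢ (q_3, 01, DZ) ⊢ (q_2, 1, DZ) ⊢ (q_1, ε, DDZ)
All input consumed in state q_1 with stack DDZ.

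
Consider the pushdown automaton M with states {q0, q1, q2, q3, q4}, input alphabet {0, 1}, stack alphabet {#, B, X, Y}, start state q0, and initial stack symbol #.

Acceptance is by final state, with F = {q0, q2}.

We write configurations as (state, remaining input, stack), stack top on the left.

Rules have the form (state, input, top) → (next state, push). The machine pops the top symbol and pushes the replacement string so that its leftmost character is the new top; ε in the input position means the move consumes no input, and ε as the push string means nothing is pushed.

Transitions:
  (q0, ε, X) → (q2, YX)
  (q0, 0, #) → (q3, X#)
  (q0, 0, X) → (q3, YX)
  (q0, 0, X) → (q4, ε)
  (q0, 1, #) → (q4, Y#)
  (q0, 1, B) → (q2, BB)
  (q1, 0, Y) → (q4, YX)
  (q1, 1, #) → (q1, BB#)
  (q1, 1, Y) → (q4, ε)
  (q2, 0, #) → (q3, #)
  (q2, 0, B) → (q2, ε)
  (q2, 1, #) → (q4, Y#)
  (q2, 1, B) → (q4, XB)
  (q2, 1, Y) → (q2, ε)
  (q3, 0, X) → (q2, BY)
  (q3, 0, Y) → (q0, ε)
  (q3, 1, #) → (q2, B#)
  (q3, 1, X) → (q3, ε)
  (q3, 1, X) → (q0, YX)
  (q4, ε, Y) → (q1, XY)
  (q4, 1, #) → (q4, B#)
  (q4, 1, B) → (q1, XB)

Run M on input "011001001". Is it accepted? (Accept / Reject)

One accepting computation: (q0, 011001001, #) ⊢ (q3, 11001001, X#) ⊢ (q3, 1001001, #) ⊢ (q2, 001001, B#) ⊢ (q2, 01001, #) ⊢ (q3, 1001, #) ⊢ (q2, 001, B#) ⊢ (q2, 01, #) ⊢ (q3, 1, #) ⊢ (q2, ε, B#)
All input consumed and state q2 ∈ F.

Accept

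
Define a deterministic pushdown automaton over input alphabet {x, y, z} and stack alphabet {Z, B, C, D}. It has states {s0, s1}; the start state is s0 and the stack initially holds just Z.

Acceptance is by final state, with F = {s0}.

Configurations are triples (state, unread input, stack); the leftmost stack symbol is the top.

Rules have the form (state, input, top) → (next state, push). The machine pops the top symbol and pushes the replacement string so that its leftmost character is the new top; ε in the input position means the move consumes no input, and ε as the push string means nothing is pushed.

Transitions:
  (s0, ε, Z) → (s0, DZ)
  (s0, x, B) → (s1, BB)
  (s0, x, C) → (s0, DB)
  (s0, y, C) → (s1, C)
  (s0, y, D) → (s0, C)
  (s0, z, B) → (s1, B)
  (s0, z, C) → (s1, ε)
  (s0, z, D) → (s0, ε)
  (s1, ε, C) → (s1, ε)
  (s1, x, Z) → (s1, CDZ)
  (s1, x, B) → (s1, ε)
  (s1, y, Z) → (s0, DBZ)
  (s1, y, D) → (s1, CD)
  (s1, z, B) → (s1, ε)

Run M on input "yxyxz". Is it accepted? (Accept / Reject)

Accept

(s0, yxyxz, Z) ⊢ (s0, yxyxz, DZ) ⊢ (s0, xyxz, CZ) ⊢ (s0, yxz, DBZ) ⊢ (s0, xz, CBZ) ⊢ (s0, z, DBBZ) ⊢ (s0, ε, BBZ)
All input consumed; state s0 ∈ F.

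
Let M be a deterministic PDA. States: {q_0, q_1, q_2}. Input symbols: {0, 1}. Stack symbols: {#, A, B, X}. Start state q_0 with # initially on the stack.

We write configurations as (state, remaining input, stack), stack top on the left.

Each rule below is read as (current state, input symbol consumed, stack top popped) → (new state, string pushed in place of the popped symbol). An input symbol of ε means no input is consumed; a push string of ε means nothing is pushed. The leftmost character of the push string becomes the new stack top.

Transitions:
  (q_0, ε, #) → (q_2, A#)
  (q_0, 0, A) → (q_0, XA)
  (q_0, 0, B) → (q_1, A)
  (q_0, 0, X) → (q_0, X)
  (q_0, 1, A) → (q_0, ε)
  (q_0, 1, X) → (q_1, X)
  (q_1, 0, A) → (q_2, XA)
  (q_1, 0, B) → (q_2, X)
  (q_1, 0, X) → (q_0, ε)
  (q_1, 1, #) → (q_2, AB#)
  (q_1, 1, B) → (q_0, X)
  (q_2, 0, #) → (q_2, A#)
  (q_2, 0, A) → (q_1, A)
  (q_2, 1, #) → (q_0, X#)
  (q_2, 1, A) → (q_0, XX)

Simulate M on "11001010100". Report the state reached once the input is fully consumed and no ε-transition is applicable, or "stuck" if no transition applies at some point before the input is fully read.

(q_0, 11001010100, #)
  ε-move, top #: go to q_2, push A# → (q_2, 11001010100, A#)
  read 1, top A: go to q_0, push XX → (q_0, 1001010100, XX#)
  read 1, top X: go to q_1, push X → (q_1, 001010100, XX#)
  read 0, top X: go to q_0, push ε → (q_0, 01010100, X#)
  read 0, top X: go to q_0, push X → (q_0, 1010100, X#)
  read 1, top X: go to q_1, push X → (q_1, 010100, X#)
  read 0, top X: go to q_0, push ε → (q_0, 10100, #)
  ε-move, top #: go to q_2, push A# → (q_2, 10100, A#)
  read 1, top A: go to q_0, push XX → (q_0, 0100, XX#)
  read 0, top X: go to q_0, push X → (q_0, 100, XX#)
  read 1, top X: go to q_1, push X → (q_1, 00, XX#)
  read 0, top X: go to q_0, push ε → (q_0, 0, X#)
  read 0, top X: go to q_0, push X → (q_0, ε, X#)
All input consumed; M is in state q_0.

q_0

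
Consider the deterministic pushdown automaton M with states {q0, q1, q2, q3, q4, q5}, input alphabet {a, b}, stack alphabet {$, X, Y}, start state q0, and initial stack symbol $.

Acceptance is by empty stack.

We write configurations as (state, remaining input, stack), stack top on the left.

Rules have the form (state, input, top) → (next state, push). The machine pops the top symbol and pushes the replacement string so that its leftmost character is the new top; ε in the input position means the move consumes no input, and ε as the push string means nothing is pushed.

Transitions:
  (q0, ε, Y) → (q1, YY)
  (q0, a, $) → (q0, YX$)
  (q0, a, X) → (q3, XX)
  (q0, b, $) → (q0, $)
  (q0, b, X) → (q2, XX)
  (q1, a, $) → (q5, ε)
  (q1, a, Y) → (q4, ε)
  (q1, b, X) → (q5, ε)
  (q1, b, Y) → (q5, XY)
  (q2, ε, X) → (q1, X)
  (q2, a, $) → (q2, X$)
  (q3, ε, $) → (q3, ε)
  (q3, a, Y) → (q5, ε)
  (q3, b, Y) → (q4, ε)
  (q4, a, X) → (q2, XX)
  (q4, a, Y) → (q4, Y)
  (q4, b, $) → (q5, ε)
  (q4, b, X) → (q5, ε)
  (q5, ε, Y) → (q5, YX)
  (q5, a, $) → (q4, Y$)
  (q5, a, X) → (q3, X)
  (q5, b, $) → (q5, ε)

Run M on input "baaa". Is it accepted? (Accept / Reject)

Reject

(q0, baaa, $) ⊢ (q0, aaa, $) ⊢ (q0, aa, YX$) ⊢ (q1, aa, YYX$) ⊢ (q4, a, YX$) ⊢ (q4, ε, YX$)
All input consumed; stack is YX$, not empty, and no further ε-move applies.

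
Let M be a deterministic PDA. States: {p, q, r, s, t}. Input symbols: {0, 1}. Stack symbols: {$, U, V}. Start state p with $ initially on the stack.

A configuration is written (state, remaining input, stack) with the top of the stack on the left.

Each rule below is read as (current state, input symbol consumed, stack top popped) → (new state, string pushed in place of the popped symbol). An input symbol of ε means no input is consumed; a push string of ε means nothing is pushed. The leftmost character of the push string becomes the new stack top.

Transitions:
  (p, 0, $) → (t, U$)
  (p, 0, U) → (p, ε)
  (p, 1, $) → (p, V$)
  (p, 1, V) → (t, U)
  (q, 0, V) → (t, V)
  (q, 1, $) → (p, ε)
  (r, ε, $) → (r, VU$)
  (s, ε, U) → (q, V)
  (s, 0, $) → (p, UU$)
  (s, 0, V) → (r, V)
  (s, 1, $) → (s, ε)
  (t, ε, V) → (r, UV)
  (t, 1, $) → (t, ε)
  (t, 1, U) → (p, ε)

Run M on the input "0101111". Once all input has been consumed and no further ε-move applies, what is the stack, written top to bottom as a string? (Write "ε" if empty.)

$

(p, 0101111, $)
  read 0, top $: go to t, push U$ → (t, 101111, U$)
  read 1, top U: go to p, push ε → (p, 01111, $)
  read 0, top $: go to t, push U$ → (t, 1111, U$)
  read 1, top U: go to p, push ε → (p, 111, $)
  read 1, top $: go to p, push V$ → (p, 11, V$)
  read 1, top V: go to t, push U → (t, 1, U$)
  read 1, top U: go to p, push ε → (p, ε, $)
All input consumed in state p with stack $.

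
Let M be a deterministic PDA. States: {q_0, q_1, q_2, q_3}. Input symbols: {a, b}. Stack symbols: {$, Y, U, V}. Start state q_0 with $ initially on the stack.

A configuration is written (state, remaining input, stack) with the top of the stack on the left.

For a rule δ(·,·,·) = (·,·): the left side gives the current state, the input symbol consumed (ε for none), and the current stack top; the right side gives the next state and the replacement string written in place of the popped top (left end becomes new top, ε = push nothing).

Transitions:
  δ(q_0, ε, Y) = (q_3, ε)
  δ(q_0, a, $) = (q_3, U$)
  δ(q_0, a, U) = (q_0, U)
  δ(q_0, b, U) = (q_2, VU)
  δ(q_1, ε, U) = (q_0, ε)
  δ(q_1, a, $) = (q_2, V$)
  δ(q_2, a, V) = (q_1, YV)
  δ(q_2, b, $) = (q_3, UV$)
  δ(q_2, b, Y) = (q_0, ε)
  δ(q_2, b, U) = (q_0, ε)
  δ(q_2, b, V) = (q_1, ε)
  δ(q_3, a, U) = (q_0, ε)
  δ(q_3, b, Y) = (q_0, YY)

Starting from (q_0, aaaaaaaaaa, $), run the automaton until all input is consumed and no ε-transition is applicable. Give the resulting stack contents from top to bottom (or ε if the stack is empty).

(q_0, aaaaaaaaaa, $)
  read a, top $: go to q_3, push U$ → (q_3, aaaaaaaaa, U$)
  read a, top U: go to q_0, push ε → (q_0, aaaaaaaa, $)
  read a, top $: go to q_3, push U$ → (q_3, aaaaaaa, U$)
  read a, top U: go to q_0, push ε → (q_0, aaaaaa, $)
  read a, top $: go to q_3, push U$ → (q_3, aaaaa, U$)
  read a, top U: go to q_0, push ε → (q_0, aaaa, $)
  read a, top $: go to q_3, push U$ → (q_3, aaa, U$)
  read a, top U: go to q_0, push ε → (q_0, aa, $)
  read a, top $: go to q_3, push U$ → (q_3, a, U$)
  read a, top U: go to q_0, push ε → (q_0, ε, $)
All input consumed in state q_0 with stack $.

$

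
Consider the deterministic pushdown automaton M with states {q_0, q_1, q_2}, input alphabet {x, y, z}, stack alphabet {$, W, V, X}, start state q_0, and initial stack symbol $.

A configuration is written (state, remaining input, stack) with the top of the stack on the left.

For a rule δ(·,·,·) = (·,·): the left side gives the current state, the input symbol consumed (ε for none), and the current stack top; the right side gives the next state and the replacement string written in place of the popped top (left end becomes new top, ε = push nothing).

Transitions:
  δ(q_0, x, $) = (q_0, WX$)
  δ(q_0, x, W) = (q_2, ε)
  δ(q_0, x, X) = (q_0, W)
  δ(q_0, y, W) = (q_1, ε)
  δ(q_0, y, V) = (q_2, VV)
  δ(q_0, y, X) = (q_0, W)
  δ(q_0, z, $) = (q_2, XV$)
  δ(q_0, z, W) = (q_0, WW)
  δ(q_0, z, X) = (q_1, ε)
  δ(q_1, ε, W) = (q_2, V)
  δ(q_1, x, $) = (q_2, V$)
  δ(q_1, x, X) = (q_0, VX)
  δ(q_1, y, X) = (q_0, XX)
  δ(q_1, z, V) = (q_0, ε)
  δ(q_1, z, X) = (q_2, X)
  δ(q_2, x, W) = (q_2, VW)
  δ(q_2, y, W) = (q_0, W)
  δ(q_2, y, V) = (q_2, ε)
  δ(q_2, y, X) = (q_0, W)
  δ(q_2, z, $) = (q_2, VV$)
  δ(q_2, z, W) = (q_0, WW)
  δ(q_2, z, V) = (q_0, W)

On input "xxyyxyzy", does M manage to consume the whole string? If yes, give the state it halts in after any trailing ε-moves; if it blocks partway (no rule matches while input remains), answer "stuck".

q_2

(q_0, xxyyxyzy, $)
  read x, top $: go to q_0, push WX$ → (q_0, xyyxyzy, WX$)
  read x, top W: go to q_2, push ε → (q_2, yyxyzy, X$)
  read y, top X: go to q_0, push W → (q_0, yxyzy, W$)
  read y, top W: go to q_1, push ε → (q_1, xyzy, $)
  read x, top $: go to q_2, push V$ → (q_2, yzy, V$)
  read y, top V: go to q_2, push ε → (q_2, zy, $)
  read z, top $: go to q_2, push VV$ → (q_2, y, VV$)
  read y, top V: go to q_2, push ε → (q_2, ε, V$)
All input consumed; M is in state q_2.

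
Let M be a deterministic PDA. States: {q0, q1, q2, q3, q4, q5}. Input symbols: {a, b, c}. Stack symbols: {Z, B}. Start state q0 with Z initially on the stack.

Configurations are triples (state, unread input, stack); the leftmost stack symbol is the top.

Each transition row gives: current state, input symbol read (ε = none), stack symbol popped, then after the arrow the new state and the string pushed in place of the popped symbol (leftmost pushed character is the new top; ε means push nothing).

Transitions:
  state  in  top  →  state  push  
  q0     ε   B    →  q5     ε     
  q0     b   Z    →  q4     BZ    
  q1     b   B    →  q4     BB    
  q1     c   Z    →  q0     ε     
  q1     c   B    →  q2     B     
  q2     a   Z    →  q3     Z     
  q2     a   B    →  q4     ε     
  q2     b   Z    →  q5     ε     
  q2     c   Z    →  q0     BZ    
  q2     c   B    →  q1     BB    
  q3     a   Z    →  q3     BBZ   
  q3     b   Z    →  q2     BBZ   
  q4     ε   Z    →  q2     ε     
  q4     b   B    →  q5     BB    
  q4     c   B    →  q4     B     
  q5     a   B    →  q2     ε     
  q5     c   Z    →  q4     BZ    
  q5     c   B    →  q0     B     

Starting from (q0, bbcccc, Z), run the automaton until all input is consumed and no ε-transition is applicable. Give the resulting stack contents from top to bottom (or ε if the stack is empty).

BZ

(q0, bbcccc, Z)
  read b, top Z: go to q4, push BZ → (q4, bcccc, BZ)
  read b, top B: go to q5, push BB → (q5, cccc, BBZ)
  read c, top B: go to q0, push B → (q0, ccc, BBZ)
  ε-move, top B: go to q5, push ε → (q5, ccc, BZ)
  read c, top B: go to q0, push B → (q0, cc, BZ)
  ε-move, top B: go to q5, push ε → (q5, cc, Z)
  read c, top Z: go to q4, push BZ → (q4, c, BZ)
  read c, top B: go to q4, push B → (q4, ε, BZ)
All input consumed in state q4 with stack BZ.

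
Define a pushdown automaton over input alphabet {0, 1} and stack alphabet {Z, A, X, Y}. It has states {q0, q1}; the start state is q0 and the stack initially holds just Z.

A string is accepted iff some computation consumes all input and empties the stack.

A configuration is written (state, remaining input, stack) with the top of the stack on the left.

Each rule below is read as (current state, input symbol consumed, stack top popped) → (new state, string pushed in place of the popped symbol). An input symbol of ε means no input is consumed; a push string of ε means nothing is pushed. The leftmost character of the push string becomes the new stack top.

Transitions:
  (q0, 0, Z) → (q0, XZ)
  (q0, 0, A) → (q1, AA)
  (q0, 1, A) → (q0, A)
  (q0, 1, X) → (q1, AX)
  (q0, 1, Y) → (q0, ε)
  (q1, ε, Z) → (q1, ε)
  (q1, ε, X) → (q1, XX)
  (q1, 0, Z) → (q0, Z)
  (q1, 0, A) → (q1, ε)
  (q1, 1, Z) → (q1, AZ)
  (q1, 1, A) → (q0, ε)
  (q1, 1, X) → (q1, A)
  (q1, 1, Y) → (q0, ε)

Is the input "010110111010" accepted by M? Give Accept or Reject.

Accept

One accepting computation: (q0, 010110111010, Z) ⊢ (q0, 10110111010, XZ) ⊢ (q1, 0110111010, AXZ) ⊢ (q1, 110111010, XZ) ⊢ (q1, 10111010, AZ) ⊢ (q0, 0111010, Z) ⊢ (q0, 111010, XZ) ⊢ (q1, 11010, AXZ) ⊢ (q0, 1010, XZ) ⊢ (q1, 010, AXZ) ⊢ (q1, 10, XZ) ⊢ (q1, 0, AZ) ⊢ (q1, ε, Z) ⊢ (q1, ε, ε)
All input consumed and the stack is empty.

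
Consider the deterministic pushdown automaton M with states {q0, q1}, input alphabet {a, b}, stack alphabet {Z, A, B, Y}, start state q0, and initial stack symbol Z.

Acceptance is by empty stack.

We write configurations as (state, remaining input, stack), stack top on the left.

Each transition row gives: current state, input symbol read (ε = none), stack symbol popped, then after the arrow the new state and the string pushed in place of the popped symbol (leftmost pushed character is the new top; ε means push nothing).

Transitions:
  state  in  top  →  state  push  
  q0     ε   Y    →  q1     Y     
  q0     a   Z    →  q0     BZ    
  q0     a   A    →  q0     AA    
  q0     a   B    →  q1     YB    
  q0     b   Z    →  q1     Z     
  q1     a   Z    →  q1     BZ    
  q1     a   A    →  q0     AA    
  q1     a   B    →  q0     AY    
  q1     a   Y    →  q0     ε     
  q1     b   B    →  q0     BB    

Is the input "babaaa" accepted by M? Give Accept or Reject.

Reject

(q0, babaaa, Z)
  read b, top Z: go to q1, push Z → (q1, abaaa, Z)
  read a, top Z: go to q1, push BZ → (q1, baaa, BZ)
  read b, top B: go to q0, push BB → (q0, aaa, BBZ)
  read a, top B: go to q1, push YB → (q1, aa, YBBZ)
  read a, top Y: go to q0, push ε → (q0, a, BBZ)
  read a, top B: go to q1, push YB → (q1, ε, YBBZ)
All input consumed; stack is YBBZ, not empty, and no further ε-move applies.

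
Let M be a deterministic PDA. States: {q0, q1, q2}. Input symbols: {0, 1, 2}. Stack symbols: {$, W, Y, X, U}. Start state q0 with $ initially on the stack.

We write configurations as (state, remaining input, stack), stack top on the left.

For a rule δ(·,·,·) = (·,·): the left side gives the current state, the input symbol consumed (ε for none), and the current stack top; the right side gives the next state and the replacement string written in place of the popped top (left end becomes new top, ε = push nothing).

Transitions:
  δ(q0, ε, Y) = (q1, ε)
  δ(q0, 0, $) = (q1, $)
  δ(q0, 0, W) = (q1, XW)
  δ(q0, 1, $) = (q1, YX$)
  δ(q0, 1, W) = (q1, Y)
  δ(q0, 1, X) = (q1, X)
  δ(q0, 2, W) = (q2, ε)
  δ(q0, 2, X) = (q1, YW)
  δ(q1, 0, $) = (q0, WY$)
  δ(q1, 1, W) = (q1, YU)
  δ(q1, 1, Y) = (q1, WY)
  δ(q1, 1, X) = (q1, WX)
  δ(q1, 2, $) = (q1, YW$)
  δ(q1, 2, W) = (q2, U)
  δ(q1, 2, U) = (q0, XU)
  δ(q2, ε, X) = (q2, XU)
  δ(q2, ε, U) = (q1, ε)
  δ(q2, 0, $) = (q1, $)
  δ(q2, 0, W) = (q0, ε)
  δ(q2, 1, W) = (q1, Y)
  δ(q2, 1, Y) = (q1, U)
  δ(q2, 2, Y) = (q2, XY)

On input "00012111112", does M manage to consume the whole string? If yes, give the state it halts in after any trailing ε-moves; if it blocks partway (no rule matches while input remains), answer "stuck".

(q0, 00012111112, $) ⊢ (q1, 0012111112, $) ⊢ (q0, 012111112, WY$) ⊢ (q1, 12111112, XWY$) ⊢ (q1, 2111112, WXWY$) ⊢ (q2, 111112, UXWY$) ⊢ (q1, 111112, XWY$) ⊢ (q1, 11112, WXWY$) ⊢ (q1, 1112, YUXWY$) ⊢ (q1, 112, WYUXWY$) ⊢ (q1, 12, YUYUXWY$) ⊢ (q1, 2, WYUYUXWY$) ⊢ (q2, ε, UYUYUXWY$) ⊢ (q1, ε, YUYUXWY$)
All input consumed; M is in state q1.

q1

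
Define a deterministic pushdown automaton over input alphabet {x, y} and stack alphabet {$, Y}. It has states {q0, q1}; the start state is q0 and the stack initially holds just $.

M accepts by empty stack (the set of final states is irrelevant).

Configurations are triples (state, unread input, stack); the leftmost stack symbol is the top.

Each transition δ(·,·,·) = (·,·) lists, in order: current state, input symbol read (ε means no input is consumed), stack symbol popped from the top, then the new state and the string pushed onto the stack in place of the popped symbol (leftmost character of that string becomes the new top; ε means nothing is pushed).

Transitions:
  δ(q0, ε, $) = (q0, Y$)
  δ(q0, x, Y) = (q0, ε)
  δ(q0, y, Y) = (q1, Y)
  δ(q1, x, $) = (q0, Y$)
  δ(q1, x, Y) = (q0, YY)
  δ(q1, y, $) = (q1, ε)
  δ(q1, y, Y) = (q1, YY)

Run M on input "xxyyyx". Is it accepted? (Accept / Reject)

Reject

(q0, xxyyyx, $)
  ε-move, top $: go to q0, push Y$ → (q0, xxyyyx, Y$)
  read x, top Y: go to q0, push ε → (q0, xyyyx, $)
  ε-move, top $: go to q0, push Y$ → (q0, xyyyx, Y$)
  read x, top Y: go to q0, push ε → (q0, yyyx, $)
  ε-move, top $: go to q0, push Y$ → (q0, yyyx, Y$)
  read y, top Y: go to q1, push Y → (q1, yyx, Y$)
  read y, top Y: go to q1, push YY → (q1, yx, YY$)
  read y, top Y: go to q1, push YY → (q1, x, YYY$)
  read x, top Y: go to q0, push YY → (q0, ε, YYYY$)
All input consumed; stack is YYYY$, not empty, and no further ε-move applies.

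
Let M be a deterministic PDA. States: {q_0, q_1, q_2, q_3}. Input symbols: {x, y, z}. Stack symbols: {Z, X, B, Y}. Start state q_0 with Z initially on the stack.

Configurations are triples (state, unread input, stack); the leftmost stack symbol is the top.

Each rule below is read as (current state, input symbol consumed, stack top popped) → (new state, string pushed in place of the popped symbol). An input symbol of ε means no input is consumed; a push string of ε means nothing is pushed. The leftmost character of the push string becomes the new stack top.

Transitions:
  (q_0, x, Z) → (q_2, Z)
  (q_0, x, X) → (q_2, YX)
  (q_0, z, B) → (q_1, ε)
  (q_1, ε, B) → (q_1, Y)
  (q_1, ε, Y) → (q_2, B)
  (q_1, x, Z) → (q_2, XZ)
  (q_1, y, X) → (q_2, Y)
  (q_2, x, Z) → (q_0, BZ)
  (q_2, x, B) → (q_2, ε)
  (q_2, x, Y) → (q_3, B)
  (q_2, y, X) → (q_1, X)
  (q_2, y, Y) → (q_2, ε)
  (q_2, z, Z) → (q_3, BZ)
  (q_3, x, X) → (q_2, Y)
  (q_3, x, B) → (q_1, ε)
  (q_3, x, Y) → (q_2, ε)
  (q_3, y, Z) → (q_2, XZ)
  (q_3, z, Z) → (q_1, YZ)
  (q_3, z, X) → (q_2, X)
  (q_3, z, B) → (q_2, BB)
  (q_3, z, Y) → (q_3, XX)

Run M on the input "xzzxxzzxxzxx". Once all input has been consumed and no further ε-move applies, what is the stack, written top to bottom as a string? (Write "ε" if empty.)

(q_0, xzzxxzzxxzxx, Z)
  read x, top Z: go to q_2, push Z → (q_2, zzxxzzxxzxx, Z)
  read z, top Z: go to q_3, push BZ → (q_3, zxxzzxxzxx, BZ)
  read z, top B: go to q_2, push BB → (q_2, xxzzxxzxx, BBZ)
  read x, top B: go to q_2, push ε → (q_2, xzzxxzxx, BZ)
  read x, top B: go to q_2, push ε → (q_2, zzxxzxx, Z)
  read z, top Z: go to q_3, push BZ → (q_3, zxxzxx, BZ)
  read z, top B: go to q_2, push BB → (q_2, xxzxx, BBZ)
  read x, top B: go to q_2, push ε → (q_2, xzxx, BZ)
  read x, top B: go to q_2, push ε → (q_2, zxx, Z)
  read z, top Z: go to q_3, push BZ → (q_3, xx, BZ)
  read x, top B: go to q_1, push ε → (q_1, x, Z)
  read x, top Z: go to q_2, push XZ → (q_2, ε, XZ)
All input consumed in state q_2 with stack XZ.

XZ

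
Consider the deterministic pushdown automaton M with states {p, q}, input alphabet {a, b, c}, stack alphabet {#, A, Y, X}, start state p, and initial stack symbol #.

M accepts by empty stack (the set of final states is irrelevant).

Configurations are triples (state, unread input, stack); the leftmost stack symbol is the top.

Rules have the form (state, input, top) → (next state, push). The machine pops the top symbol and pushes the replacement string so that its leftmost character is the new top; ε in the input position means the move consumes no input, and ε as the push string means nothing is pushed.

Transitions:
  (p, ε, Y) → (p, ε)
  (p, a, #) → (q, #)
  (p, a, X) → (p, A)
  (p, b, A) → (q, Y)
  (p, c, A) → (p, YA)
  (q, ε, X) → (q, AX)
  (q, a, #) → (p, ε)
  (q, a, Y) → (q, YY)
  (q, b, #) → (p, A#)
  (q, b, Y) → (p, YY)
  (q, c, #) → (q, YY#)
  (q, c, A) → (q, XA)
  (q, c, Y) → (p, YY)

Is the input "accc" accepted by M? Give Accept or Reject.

Reject

(p, accc, #)
  read a, top #: go to q, push # → (q, ccc, #)
  read c, top #: go to q, push YY# → (q, cc, YY#)
  read c, top Y: go to p, push YY → (p, c, YYY#)
  ε-move, top Y: go to p, push ε → (p, c, YY#)
  ε-move, top Y: go to p, push ε → (p, c, Y#)
  ε-move, top Y: go to p, push ε → (p, c, #)
No transition applies at (p, c, #); input not fully consumed.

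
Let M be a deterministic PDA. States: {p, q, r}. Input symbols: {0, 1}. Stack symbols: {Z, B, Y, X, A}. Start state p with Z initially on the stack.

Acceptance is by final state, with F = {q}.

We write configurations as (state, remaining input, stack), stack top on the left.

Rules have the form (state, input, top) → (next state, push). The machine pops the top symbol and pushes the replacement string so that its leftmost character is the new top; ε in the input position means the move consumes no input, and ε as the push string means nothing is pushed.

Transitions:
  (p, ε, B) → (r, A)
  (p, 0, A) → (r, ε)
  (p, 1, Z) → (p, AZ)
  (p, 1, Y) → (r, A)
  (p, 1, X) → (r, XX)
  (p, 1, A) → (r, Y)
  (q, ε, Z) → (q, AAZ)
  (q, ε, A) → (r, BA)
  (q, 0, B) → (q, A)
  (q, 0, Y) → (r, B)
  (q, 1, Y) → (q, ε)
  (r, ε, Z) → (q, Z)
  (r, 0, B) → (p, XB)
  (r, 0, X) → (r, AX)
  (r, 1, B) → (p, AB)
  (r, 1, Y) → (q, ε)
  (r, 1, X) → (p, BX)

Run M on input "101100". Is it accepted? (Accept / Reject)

Reject

(p, 101100, Z) ⊢ (p, 01100, AZ) ⊢ (r, 1100, Z) ⊢ (q, 1100, Z) ⊢ (q, 1100, AAZ) ⊢ (r, 1100, BAAZ) ⊢ (p, 100, ABAAZ) ⊢ (r, 00, YBAAZ)
No transition applies at (r, 00, YBAAZ); input not fully consumed.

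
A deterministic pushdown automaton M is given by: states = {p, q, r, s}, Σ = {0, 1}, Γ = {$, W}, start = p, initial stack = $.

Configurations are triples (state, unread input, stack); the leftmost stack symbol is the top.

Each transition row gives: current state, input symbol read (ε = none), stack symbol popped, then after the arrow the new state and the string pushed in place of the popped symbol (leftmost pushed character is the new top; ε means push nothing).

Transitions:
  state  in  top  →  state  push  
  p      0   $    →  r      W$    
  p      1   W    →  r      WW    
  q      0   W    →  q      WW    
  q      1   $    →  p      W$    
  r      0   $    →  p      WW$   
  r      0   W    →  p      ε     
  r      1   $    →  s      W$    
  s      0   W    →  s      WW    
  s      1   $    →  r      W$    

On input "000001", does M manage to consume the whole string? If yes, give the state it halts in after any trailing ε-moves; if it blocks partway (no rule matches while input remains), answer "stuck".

(p, 000001, $)
  read 0, top $: go to r, push W$ → (r, 00001, W$)
  read 0, top W: go to p, push ε → (p, 0001, $)
  read 0, top $: go to r, push W$ → (r, 001, W$)
  read 0, top W: go to p, push ε → (p, 01, $)
  read 0, top $: go to r, push W$ → (r, 1, W$)
No transition for (r, 1, top W); M blocks with input 1 remaining.

stuck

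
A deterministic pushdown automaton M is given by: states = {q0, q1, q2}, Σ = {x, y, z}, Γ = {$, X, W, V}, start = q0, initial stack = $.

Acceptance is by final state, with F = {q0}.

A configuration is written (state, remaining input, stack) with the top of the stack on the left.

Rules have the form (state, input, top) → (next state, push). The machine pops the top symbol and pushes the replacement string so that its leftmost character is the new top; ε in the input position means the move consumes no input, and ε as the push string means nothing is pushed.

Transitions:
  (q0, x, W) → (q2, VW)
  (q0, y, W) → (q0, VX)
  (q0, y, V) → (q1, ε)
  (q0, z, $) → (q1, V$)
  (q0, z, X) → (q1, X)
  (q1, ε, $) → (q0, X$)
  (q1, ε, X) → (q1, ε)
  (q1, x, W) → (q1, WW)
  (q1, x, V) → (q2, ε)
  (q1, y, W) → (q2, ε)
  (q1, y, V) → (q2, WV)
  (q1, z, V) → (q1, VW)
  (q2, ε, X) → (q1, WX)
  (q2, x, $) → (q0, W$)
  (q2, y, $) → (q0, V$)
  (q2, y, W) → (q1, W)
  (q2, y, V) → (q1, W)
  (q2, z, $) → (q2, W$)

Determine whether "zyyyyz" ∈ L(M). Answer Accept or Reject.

(q0, zyyyyz, $) ⊢ (q1, yyyyz, V$) ⊢ (q2, yyyz, WV$) ⊢ (q1, yyz, WV$) ⊢ (q2, yz, V$) ⊢ (q1, z, W$)
No transition applies at (q1, z, W$); input not fully consumed.

Reject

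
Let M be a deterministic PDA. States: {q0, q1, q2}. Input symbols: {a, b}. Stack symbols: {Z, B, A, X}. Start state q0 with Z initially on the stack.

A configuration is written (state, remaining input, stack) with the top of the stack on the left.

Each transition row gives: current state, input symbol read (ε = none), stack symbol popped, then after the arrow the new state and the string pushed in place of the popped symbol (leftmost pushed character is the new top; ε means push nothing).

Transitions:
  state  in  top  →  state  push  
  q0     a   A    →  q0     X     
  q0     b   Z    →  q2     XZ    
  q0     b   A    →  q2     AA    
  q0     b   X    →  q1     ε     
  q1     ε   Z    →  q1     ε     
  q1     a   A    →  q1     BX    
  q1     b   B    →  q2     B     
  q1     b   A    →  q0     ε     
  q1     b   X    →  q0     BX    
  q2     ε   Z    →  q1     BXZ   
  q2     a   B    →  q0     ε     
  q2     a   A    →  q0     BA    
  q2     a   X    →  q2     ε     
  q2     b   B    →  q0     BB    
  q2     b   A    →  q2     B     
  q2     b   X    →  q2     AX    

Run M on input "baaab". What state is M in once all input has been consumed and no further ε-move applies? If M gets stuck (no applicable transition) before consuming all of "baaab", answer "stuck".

stuck

(q0, baaab, Z)
  read b, top Z: go to q2, push XZ → (q2, aaab, XZ)
  read a, top X: go to q2, push ε → (q2, aab, Z)
  ε-move, top Z: go to q1, push BXZ → (q1, aab, BXZ)
No transition for (q1, a, top B); M blocks with input aab remaining.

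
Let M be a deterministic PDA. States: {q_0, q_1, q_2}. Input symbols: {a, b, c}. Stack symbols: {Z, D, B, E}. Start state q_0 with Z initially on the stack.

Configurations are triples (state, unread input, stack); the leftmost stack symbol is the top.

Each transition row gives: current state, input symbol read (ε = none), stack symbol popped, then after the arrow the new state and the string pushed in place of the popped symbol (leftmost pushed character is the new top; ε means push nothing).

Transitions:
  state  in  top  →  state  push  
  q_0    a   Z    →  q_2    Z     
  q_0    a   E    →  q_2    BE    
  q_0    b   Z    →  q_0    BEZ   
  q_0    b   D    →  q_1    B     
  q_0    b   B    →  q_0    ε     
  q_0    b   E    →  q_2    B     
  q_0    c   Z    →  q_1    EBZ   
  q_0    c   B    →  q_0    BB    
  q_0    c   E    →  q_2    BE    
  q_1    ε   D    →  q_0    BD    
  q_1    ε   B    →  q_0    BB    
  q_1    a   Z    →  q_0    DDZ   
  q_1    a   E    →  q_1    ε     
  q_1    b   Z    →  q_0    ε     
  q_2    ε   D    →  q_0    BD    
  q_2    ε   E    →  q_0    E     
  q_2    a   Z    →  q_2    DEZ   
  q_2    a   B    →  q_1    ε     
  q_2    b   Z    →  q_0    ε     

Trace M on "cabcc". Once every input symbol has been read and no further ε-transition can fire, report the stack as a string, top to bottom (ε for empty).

BBBZ

(q_0, cabcc, Z) ⊢ (q_1, abcc, EBZ) ⊢ (q_1, bcc, BZ) ⊢ (q_0, bcc, BBZ) ⊢ (q_0, cc, BZ) ⊢ (q_0, c, BBZ) ⊢ (q_0, ε, BBBZ)
All input consumed in state q_0 with stack BBBZ.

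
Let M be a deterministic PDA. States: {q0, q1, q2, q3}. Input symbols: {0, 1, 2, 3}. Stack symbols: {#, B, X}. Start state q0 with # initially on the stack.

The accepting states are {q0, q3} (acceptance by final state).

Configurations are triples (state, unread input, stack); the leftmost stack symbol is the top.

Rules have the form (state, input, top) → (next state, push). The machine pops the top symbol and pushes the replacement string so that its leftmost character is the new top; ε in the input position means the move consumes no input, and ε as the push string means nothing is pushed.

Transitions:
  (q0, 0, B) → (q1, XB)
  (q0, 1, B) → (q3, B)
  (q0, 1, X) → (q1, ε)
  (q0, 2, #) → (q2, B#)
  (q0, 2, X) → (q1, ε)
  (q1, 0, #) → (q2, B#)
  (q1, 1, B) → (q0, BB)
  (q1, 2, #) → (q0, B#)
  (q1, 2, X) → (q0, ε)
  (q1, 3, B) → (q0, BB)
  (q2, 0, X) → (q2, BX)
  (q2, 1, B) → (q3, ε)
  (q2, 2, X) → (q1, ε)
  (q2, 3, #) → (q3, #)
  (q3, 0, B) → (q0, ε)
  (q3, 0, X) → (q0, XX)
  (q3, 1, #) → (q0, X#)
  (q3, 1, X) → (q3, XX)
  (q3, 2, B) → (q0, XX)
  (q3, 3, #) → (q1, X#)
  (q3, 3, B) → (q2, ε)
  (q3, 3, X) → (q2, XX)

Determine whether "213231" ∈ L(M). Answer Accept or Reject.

(q0, 213231, #)
  read 2, top #: go to q2, push B# → (q2, 13231, B#)
  read 1, top B: go to q3, push ε → (q3, 3231, #)
  read 3, top #: go to q1, push X# → (q1, 231, X#)
  read 2, top X: go to q0, push ε → (q0, 31, #)
No transition applies at (q0, 31, #); input not fully consumed.

Reject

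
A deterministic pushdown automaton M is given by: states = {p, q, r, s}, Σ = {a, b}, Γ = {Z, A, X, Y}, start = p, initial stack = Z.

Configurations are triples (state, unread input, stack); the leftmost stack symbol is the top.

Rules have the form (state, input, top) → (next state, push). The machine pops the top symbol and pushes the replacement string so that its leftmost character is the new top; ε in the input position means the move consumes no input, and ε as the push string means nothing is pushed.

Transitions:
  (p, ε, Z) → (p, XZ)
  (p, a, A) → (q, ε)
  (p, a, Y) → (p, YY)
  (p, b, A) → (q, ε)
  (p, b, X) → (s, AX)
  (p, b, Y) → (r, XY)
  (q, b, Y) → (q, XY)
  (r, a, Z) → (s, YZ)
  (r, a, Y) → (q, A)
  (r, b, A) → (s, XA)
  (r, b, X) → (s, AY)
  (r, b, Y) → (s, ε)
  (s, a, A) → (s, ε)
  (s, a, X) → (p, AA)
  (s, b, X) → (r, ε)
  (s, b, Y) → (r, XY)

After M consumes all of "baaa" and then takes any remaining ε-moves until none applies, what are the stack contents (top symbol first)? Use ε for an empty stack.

(p, baaa, Z) ⊢ (p, baaa, XZ) ⊢ (s, aaa, AXZ) ⊢ (s, aa, XZ) ⊢ (p, a, AAZ) ⊢ (q, ε, AZ)
All input consumed in state q with stack AZ.

AZ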